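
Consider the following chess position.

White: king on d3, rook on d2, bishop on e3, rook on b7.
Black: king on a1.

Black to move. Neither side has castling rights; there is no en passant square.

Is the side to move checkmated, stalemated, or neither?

stalemate

Black to move; black king on a1.
In check: no.
King squares — b1: attacked by Rb7; a2: attacked by Rd2; b2: attacked by Rd2.
Legal moves for Black: none.
Not in check and no legal moves → stalemate.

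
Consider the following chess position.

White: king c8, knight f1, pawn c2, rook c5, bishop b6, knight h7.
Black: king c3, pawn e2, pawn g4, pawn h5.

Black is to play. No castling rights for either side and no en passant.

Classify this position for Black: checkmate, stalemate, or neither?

neither

Black to move; black king on c3.
In check: yes, from the white rook on c5.
Legal moves for Black: Kd4, Kb4, Kb2.
Black is in check but has 3 legal moves → neither.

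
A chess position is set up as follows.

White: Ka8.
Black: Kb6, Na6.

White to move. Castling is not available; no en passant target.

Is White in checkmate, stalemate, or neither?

White to move; white king on a8.
In check: no.
King squares — a7: attacked by Kb6; b7: attacked by Kb6; b8: attacked by Na6.
Legal moves for White: none.
Not in check and no legal moves → stalemate.

stalemate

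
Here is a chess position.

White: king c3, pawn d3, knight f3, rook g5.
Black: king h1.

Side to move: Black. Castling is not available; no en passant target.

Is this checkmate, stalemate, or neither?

Black to move; black king on h1.
In check: no.
King squares — g1: attacked by Nf3; g2: attacked by Rg5; h2: attacked by Nf3.
Legal moves for Black: none.
Not in check and no legal moves → stalemate.

stalemate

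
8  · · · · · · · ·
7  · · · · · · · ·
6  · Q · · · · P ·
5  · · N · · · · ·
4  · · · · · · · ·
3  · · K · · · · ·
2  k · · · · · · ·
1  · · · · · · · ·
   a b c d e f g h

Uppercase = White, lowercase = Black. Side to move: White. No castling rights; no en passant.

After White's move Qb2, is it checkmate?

After Qb2: black king on a2; in check: yes, from the white queen on b2.
King squares — a1: attacked by Qb2; b1: attacked by Qb2; b2: attacked by Kc3; a3: attacked by Qb2; b3: attacked by Qb2.
Black has no legal moves → checkmate.

yes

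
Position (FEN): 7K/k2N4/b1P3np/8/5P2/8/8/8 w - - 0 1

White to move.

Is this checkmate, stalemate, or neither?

White to move; white king on h8.
In check: yes, from the black knight on g6.
King squares — g7: available; h7: available; g8: available.
Legal moves for White: Kg8, Kh7, Kg7.
White is in check but has 3 legal moves → neither.

neither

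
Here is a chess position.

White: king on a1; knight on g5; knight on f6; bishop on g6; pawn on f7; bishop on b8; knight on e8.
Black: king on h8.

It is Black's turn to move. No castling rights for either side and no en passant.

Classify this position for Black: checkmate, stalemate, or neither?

stalemate

Black to move; black king on h8.
In check: no.
King squares — g7: attacked by Ne8; h7: attacked by Ng5; g8: attacked by Nf6.
Legal moves for Black: none.
Not in check and no legal moves → stalemate.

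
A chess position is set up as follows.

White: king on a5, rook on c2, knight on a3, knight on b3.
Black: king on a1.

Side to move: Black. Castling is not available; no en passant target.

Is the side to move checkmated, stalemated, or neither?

Black to move; black king on a1.
In check: yes, from the white knight on b3.
King squares — b1: attacked by Na3; a2: attacked by Rc2; b2: attacked by Rc2.
Legal moves for Black: none.
In check with no legal moves → checkmate.

checkmate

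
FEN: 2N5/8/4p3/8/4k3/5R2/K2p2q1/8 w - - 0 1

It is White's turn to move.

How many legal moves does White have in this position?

23

White to move; king on a2.
In check: no.
Legal moves: Ne7, Na7, Nd6+, Nb6, Rf8, Rf7, Rf6, Rf5, Rf4+, Rh3, Rg3, Re3+, Rd3, Rc3, Rb3, Ra3, Rf2, Rf1, Kb3, Ka3, Kb2, Kb1, Ka1.
Count: 23.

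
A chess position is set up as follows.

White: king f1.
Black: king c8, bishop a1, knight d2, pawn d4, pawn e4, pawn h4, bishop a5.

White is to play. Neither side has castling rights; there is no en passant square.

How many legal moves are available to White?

White to move; king on f1.
In check: yes, from the black knight on d2.
Legal moves: Kg2, Kf2, Ke2, Kg1, Ke1.
Count: 5.

5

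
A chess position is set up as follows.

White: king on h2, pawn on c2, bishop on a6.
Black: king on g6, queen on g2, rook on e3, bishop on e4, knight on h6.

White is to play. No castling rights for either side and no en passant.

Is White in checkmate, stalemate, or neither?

White to move; white king on h2.
In check: yes, from the black queen on g2.
King squares — g1: attacked by Qg2; h1: attacked by Qg2; g2: attacked by Be4; g3: attacked by Qg2; h3: attacked by Qg2.
Legal moves for White: none.
In check with no legal moves → checkmate.

checkmate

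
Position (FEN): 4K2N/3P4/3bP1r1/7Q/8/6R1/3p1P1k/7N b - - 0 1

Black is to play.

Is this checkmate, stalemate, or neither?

Black to move; black king on h2.
In check: yes, from the white queen on h5.
King squares — g1: attacked by Rg3; h1: attacked by Qh5; g2: attacked by Rg3; g3: attacked by Nh1; h3: attacked by Rg3.
Legal moves for Black: none.
In check with no legal moves → checkmate.

checkmate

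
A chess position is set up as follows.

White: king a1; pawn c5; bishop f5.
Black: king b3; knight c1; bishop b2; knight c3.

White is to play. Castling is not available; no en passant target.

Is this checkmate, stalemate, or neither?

White to move; white king on a1.
In check: yes, from the black bishop on b2.
King squares — b1: attacked by Nc3; a2: attacked by Nc1; b2: attacked by Kb3.
Legal moves for White: none.
In check with no legal moves → checkmate.

checkmate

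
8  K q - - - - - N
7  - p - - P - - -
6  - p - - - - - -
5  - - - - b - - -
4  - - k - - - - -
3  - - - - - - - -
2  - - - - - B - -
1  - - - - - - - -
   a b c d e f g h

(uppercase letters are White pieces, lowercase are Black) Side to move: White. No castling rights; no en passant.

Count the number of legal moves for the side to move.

0

White to move; king on a8.
In check: yes, from the black queen on b8.
Legal moves: none.
Count: 0.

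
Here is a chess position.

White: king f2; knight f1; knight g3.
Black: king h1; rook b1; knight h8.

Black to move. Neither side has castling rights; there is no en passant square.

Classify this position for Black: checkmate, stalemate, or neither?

Black to move; black king on h1.
In check: yes, from the white knight on g3.
King squares — g1: attacked by Kf2; g2: attacked by Kf2; h2: attacked by Nf1.
Legal moves for Black: none.
In check with no legal moves → checkmate.

checkmate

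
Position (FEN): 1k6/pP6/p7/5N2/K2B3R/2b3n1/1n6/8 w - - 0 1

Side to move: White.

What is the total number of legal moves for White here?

White to move; king on a4.
In check: yes, from the black knight on b2.
Legal moves: Kb3, Ka3.
Count: 2.

2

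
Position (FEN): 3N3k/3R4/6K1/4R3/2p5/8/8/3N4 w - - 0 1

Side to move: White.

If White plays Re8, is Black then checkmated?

yes

After Re8: black king on h8; in check: yes, from the white rook on e8.
King squares — g7: attacked by Kg6; h7: attacked by Kg6; g8: attacked by Re8.
Black has no legal moves → checkmate.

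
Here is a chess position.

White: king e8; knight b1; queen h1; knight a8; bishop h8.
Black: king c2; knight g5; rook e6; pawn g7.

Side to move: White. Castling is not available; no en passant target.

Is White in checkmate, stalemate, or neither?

White to move; white king on e8.
In check: yes, from the black rook on e6.
Legal moves for White: Kf8, Kd8, Kd7.
White is in check but has 3 legal moves → neither.

neither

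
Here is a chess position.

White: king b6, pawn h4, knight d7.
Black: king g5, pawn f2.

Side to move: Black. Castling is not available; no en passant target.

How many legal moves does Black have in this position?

Black to move; king on g5.
In check: yes, from the white pawn on h4.
Legal moves: Kh6, Kg6, Kh5, Kf5, Kxh4, Kg4, Kf4.
Count: 7.

7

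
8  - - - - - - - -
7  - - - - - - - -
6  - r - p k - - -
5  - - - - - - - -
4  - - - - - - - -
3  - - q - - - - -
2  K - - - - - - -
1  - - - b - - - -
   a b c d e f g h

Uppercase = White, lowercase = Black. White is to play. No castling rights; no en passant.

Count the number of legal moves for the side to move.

White to move; king on a2.
In check: no.
Legal moves: none.
Count: 0.

0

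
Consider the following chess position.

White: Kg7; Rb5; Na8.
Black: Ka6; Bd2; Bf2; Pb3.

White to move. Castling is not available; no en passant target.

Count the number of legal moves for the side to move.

21

White to move; king on g7.
In check: no.
Legal moves: Nc7+, Nb6, Kh8, Kg8, Kf8, Kh7, Kf7, Kg6, Kf6, Rb8, Rb7, Rb6+, Rh5, Rg5, Rf5, Re5, Rd5, Rc5, Ra5+, Rb4, Rxb3.
Count: 21.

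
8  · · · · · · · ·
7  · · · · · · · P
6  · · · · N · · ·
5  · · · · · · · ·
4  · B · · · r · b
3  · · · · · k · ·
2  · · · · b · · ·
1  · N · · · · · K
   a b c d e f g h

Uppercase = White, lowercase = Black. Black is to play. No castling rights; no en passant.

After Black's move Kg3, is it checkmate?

no

After Kg3: white king on h1; in check: no.
White is not in check, so this cannot be checkmate.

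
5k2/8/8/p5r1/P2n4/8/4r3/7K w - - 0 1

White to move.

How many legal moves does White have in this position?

White to move; king on h1.
In check: no.
Legal moves: none.
Count: 0.

0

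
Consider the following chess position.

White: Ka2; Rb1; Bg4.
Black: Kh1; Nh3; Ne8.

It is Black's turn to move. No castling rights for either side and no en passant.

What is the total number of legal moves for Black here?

3

Black to move; king on h1.
In check: yes, from the white rook on b1.
Legal moves: Kh2, Kg2, Ng1.
Count: 3.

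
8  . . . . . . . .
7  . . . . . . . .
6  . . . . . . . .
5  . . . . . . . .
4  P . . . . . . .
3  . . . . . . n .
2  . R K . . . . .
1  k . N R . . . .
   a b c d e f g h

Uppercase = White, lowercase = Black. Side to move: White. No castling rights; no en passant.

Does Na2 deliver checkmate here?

yes

After Na2: black king on a1; in check: yes, from the white rook on d1.
King squares — b1: attacked by Rd1; a2: attacked by Rb2; b2: attacked by Kc2.
Black has no legal moves → checkmate.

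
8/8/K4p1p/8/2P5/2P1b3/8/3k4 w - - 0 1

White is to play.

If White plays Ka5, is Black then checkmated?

no

After Ka5: black king on d1; in check: no.
Black is not in check, so this cannot be checkmate.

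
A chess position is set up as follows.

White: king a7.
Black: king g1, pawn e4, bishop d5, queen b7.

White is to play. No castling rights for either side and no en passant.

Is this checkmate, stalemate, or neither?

checkmate

White to move; white king on a7.
In check: yes, from the black queen on b7.
King squares — a6: attacked by Qb7; b6: attacked by Qb7; b7: attacked by Bd5; a8: attacked by Qb7; b8: attacked by Qb7.
Legal moves for White: none.
In check with no legal moves → checkmate.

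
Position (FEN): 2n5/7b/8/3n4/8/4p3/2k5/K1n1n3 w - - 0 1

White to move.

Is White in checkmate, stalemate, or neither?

White to move; white king on a1.
In check: no.
King squares — b1: attacked by Kc2; a2: attacked by Nc1; b2: attacked by Kc2.
Legal moves for White: none.
Not in check and no legal moves → stalemate.

stalemate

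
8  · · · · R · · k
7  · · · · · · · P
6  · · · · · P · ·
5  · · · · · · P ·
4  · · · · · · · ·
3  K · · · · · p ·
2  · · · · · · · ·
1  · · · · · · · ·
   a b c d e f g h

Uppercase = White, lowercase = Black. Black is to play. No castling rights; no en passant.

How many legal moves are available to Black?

1

Black to move; king on h8.
In check: yes, from the white rook on e8.
Legal moves: Kxh7.
Count: 1.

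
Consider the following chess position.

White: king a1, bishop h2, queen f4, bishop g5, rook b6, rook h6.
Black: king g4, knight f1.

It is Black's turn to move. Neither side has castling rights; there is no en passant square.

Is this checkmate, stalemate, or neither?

checkmate

Black to move; black king on g4.
In check: yes, from the white queen on f4.
King squares — f3: attacked by Qf4; g3: attacked by Bh2; h3: attacked by Rh6; f4: attacked by Bh2; h4: attacked by Qf4; f5: attacked by Qf4; g5: attacked by Qf4; h5: attacked by Rh6.
Legal moves for Black: none.
In check with no legal moves → checkmate.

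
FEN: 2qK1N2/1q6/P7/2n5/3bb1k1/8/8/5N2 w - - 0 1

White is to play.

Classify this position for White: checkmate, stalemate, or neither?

White to move; white king on d8.
In check: yes, from the black queen on c8.
King squares — c7: attacked by Qb7; d7: attacked by Nc5; e7: attacked by Qb7; c8: attacked by Qb7; e8: attacked by Qc8.
Legal moves for White: none.
In check with no legal moves → checkmate.

checkmate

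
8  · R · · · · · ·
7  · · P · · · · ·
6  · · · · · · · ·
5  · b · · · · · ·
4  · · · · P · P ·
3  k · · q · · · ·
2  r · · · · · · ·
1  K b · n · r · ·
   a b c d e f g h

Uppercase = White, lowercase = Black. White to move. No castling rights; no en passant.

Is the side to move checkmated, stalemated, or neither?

White to move; white king on a1.
In check: yes, from the black rook on a2.
King squares — b1: attacked by Qd3; a2: attacked by Bb1; b2: attacked by Nd1.
Legal moves for White: none.
In check with no legal moves → checkmate.

checkmate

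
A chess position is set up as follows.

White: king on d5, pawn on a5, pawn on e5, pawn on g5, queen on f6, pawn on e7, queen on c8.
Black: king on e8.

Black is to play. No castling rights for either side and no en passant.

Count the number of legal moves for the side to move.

0

Black to move; king on e8.
In check: yes, from the white queen on c8.
Legal moves: none.
Count: 0.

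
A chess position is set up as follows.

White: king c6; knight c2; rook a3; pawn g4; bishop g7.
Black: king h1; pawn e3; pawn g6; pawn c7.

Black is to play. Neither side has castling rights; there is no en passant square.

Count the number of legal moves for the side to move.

Black to move; king on h1.
In check: no.
Legal moves: Kh2, Kg2, Kg1, g5, e2.
Count: 5.

5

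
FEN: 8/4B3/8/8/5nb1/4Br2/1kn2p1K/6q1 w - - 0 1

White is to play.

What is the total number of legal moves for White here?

0

White to move; king on h2.
In check: yes, from the black queen on g1.
Legal moves: none.
Count: 0.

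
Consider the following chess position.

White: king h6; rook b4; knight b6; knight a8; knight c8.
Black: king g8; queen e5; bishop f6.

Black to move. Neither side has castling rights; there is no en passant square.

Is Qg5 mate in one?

After Qg5: white king on h6; in check: yes, from the black queen on g5.
King squares — g5: attacked by Bf6; h5: attacked by Qg5; g6: attacked by Qg5; g7: attacked by Qg5; h7: attacked by Kg8.
White has no legal moves → checkmate.

yes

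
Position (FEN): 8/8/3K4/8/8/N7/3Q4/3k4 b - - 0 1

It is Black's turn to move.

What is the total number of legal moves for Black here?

Black to move; king on d1.
In check: yes, from the white queen on d2.
Legal moves: Kxd2.
Count: 1.

1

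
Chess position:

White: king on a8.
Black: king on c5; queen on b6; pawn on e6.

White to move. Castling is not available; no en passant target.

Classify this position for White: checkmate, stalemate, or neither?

White to move; white king on a8.
In check: no.
King squares — a7: attacked by Qb6; b7: attacked by Qb6; b8: attacked by Qb6.
Legal moves for White: none.
Not in check and no legal moves → stalemate.

stalemate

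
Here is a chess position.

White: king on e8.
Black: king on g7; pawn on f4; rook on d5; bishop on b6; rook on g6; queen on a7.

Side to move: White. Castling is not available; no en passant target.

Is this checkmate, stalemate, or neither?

White to move; white king on e8.
In check: no.
King squares — d7: attacked by Rd5; e7: attacked by Qa7; f7: attacked by Qa7; d8: attacked by Rd5; f8: attacked by Kg7.
Legal moves for White: none.
Not in check and no legal moves → stalemate.

stalemate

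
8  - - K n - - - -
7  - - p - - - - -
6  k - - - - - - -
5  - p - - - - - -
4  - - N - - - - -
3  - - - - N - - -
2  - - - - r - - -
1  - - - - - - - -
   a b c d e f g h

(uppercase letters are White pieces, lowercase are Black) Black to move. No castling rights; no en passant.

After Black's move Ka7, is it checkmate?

no

After Ka7: white king on c8; in check: no.
White is not in check, so this cannot be checkmate.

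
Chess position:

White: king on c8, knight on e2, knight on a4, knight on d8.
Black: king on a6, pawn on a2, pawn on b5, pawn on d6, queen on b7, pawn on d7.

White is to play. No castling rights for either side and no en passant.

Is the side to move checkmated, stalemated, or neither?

neither

White to move; white king on c8.
In check: yes, from the black queen on b7.
Legal moves for White: Nxb7.
White is in check but has 1 legal move → neither.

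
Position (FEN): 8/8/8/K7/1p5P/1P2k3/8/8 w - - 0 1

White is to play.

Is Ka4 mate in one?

no

After Ka4: black king on e3; in check: no.
Black is not in check, so this cannot be checkmate.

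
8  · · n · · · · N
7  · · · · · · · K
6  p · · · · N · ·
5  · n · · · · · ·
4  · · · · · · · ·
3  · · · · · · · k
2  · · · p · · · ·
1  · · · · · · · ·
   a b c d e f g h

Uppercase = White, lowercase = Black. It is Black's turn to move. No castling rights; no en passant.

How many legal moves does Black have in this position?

19

Black to move; king on h3.
In check: no.
Legal moves: Ne7, Nca7, Ncd6, Nb6, Nc7, Nba7, Nbd6, Nd4, Nc3, Na3, Kh4, Kg3, Kh2, Kg2, a5, d1=Q, d1=R, d1=B, d1=N.
Count: 19.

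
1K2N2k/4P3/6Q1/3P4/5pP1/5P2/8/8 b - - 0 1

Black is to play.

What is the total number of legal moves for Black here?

Black to move; king on h8.
In check: no.
Legal moves: none.
Count: 0.

0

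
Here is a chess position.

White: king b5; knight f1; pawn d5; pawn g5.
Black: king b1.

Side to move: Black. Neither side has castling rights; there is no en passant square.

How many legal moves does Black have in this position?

Black to move; king on b1.
In check: no.
Legal moves: Kc2, Kb2, Ka2, Kc1, Ka1.
Count: 5.

5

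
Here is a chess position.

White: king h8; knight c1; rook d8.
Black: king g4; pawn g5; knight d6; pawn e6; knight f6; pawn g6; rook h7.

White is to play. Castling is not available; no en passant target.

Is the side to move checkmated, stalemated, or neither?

White to move; white king on h8.
In check: yes, from the black rook on h7.
King squares — g7: attacked by Rh7; h7: attacked by Nf6; g8: attacked by Nf6.
Legal moves for White: none.
In check with no legal moves → checkmate.

checkmate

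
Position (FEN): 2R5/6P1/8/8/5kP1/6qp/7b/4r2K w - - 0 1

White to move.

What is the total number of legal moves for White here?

White to move; king on h1.
In check: yes, from the black rook on e1.
Legal moves: none.
Count: 0.

0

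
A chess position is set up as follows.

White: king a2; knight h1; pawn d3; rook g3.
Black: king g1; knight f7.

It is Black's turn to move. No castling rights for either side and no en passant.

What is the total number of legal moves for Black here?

Black to move; king on g1.
In check: yes, from the white rook on g3.
Legal moves: Kh2, Kxh1, Kf1.
Count: 3.

3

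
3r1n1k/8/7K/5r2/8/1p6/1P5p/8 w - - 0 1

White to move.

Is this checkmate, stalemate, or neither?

White to move; white king on h6.
In check: no.
King squares — g5: attacked by Rf5; h5: attacked by Rf5; g6: attacked by Nf8; g7: attacked by Kh8; h7: attacked by Nf8.
Legal moves for White: none.
Not in check and no legal moves → stalemate.

stalemate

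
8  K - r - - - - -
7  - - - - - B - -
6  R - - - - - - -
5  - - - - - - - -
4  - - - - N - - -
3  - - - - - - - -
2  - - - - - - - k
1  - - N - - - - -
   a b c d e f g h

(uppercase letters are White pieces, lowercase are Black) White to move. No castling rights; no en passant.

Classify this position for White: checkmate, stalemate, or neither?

White to move; white king on a8.
In check: yes, from the black rook on c8.
King squares — a7: available; b7: available; b8: attacked by Rc8.
Legal moves for White: Kb7, Ka7.
White is in check but has 2 legal moves → neither.

neither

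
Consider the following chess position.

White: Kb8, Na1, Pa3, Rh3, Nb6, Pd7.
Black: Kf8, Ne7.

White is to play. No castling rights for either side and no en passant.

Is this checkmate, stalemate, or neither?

neither

White to move; white king on b8.
In check: no.
Legal moves for White include: Ka8, Kc7, Kb7, Ka7, Nc8, Na8, Nd5, Nc4, Na4, Rh8+, Rh7, Rh6, Rh5, Rh4, Rg3, Rf3+, Re3, Rd3, ... (list truncated; more exist).
White has legal moves and is not in check → neither.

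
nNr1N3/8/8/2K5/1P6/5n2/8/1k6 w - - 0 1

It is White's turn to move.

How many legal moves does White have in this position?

White to move; king on c5.
In check: yes, from the black rook on c8.
Legal moves: Kd6, Kd5, Kb5, Nc7, Nc6.
Count: 5.

5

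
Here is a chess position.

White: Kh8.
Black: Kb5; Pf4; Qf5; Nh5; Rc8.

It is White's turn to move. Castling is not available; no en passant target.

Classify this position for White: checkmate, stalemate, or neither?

checkmate

White to move; white king on h8.
In check: yes, from the black rook on c8.
King squares — g7: attacked by Nh5; h7: attacked by Qf5; g8: attacked by Rc8.
Legal moves for White: none.
In check with no legal moves → checkmate.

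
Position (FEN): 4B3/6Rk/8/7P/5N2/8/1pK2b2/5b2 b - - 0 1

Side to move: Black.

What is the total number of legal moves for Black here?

3

Black to move; king on h7.
In check: yes, from the white rook on g7.
Legal moves: Kh8, Kxg7, Kh6.
Count: 3.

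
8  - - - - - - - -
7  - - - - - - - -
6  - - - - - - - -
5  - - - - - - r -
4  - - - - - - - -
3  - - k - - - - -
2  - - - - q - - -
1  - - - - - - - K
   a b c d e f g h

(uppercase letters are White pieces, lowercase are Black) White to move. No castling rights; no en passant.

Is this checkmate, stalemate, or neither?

stalemate

White to move; white king on h1.
In check: no.
King squares — g1: attacked by Rg5; g2: attacked by Qe2; h2: attacked by Qe2.
Legal moves for White: none.
Not in check and no legal moves → stalemate.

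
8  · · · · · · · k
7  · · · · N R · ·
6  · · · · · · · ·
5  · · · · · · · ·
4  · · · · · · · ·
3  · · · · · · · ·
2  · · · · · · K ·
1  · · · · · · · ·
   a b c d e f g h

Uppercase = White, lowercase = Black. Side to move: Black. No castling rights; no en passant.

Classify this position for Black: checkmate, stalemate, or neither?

Black to move; black king on h8.
In check: no.
King squares — g7: attacked by Rf7; h7: attacked by Rf7; g8: attacked by Ne7.
Legal moves for Black: none.
Not in check and no legal moves → stalemate.

stalemate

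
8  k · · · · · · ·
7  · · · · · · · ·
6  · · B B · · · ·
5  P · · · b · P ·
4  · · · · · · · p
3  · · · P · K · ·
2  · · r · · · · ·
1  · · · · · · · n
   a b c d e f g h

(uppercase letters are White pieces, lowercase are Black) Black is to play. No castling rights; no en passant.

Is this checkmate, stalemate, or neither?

neither

Black to move; black king on a8.
In check: yes, from the white bishop on c6.
King squares — a7: available; b7: attacked by Bc6; b8: attacked by Bd6.
Legal moves for Black: Ka7, Rxc6.
Black is in check but has 2 legal moves → neither.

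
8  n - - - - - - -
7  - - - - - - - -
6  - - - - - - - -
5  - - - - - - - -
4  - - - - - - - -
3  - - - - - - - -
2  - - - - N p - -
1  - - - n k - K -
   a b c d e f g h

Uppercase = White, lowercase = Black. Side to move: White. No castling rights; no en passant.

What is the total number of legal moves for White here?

3

White to move; king on g1.
In check: yes, from the black pawn on f2.
Legal moves: Kh2, Kg2, Kh1.
Count: 3.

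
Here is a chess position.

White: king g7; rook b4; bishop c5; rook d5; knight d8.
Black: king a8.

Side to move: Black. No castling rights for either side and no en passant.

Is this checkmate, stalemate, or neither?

Black to move; black king on a8.
In check: no.
King squares — a7: attacked by Bc5; b7: attacked by Rb4; b8: attacked by Rb4.
Legal moves for Black: none.
Not in check and no legal moves → stalemate.

stalemate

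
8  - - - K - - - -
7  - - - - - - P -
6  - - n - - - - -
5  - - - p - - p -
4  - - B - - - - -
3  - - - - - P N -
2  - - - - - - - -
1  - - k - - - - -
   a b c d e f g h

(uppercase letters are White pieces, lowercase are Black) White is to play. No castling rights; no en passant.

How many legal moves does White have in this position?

4

White to move; king on d8.
In check: yes, from the black knight on c6.
Legal moves: Ke8, Kc8, Kd7, Kc7.
Count: 4.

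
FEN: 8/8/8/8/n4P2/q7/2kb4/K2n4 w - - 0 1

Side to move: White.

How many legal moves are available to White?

0

White to move; king on a1.
In check: yes, from the black queen on a3.
Legal moves: none.
Count: 0.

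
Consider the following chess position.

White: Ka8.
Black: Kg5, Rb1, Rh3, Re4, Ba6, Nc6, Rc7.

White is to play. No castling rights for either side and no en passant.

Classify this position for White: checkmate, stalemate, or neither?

White to move; white king on a8.
In check: no.
King squares — a7: attacked by Nc6; b7: attacked by Rb1; b8: attacked by Rb1.
Legal moves for White: none.
Not in check and no legal moves → stalemate.

stalemate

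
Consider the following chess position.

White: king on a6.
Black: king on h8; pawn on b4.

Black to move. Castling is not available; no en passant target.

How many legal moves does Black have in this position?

Black to move; king on h8.
In check: no.
Legal moves: Kg8, Kh7, Kg7, b3.
Count: 4.

4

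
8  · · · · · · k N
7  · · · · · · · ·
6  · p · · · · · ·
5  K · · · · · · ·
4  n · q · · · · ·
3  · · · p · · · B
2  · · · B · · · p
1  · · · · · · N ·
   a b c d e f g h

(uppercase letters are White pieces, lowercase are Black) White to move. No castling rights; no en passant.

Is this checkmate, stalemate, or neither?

White to move; white king on a5.
In check: yes, from the black pawn on b6.
King squares — a4: attacked by Qc4; b4: attacked by Qc4; b5: attacked by Qc4; a6: attacked by Qc4; b6: attacked by Na4.
Legal moves for White: none.
In check with no legal moves → checkmate.

checkmate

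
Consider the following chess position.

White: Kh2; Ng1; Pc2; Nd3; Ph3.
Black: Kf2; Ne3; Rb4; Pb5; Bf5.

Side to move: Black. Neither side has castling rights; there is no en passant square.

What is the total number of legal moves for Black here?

Black to move; king on f2.
In check: yes, from the white knight on d3.
Legal moves: Kf1, Bxd3.
Count: 2.

2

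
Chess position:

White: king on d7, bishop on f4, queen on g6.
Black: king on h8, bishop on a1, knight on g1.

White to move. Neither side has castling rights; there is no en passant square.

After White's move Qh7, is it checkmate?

After Qh7: black king on h8; in check: yes, from the white queen on h7.
Black has 1 legal reply: Kxh7.
In check but a legal move exists → not checkmate.

no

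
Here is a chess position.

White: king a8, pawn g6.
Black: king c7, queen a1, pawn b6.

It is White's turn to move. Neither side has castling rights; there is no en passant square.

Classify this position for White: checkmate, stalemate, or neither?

White to move; white king on a8.
In check: yes, from the black queen on a1.
King squares — a7: attacked by Qa1; b7: attacked by Kc7; b8: attacked by Kc7.
Legal moves for White: none.
In check with no legal moves → checkmate.

checkmate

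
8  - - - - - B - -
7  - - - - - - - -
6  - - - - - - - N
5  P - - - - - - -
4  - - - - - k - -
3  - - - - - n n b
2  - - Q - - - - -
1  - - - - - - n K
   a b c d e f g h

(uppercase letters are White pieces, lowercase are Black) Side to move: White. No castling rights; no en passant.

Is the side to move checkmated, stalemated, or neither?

White to move; white king on h1.
In check: yes, from the black knight on g3.
King squares — g1: attacked by Nf3; g2: attacked by Bh3; h2: attacked by Nf3.
Legal moves for White: none.
In check with no legal moves → checkmate.

checkmate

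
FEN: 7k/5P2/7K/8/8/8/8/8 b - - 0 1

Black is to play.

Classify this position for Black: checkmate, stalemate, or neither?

Black to move; black king on h8.
In check: no.
King squares — g7: attacked by Kh6; h7: attacked by Kh6; g8: attacked by Pf7.
Legal moves for Black: none.
Not in check and no legal moves → stalemate.

stalemate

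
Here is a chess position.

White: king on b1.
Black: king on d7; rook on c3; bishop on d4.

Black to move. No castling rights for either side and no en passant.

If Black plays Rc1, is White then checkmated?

After Rc1: white king on b1; in check: yes, from the black rook on c1.
White has 2 legal replies: Ka2, Kxc1.
In check but a legal move exists → not checkmate.

no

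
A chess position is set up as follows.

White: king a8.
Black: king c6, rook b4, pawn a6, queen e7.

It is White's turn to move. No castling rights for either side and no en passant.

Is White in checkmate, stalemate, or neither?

stalemate

White to move; white king on a8.
In check: no.
King squares — a7: attacked by Qe7; b7: attacked by Rb4; b8: attacked by Rb4.
Legal moves for White: none.
Not in check and no legal moves → stalemate.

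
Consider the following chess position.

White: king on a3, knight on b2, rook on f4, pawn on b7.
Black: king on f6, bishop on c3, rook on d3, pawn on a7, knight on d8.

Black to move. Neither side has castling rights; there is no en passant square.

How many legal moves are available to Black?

Black to move; king on f6.
In check: yes, from the white rook on f4.
Legal moves: Kg7, Ke7, Kg6, Ke6, Kg5, Ke5.
Count: 6.

6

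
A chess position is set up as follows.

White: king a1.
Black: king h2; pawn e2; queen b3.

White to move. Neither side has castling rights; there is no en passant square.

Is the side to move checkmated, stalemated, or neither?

White to move; white king on a1.
In check: no.
King squares — b1: attacked by Qb3; a2: attacked by Qb3; b2: attacked by Qb3.
Legal moves for White: none.
Not in check and no legal moves → stalemate.

stalemate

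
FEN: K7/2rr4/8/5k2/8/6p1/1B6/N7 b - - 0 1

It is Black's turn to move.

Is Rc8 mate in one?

After Rc8: white king on a8; in check: yes, from the black rook on c8.
King squares — a7: attacked by Rd7; b7: attacked by Rd7; b8: attacked by Rc8.
White has no legal moves → checkmate.

yes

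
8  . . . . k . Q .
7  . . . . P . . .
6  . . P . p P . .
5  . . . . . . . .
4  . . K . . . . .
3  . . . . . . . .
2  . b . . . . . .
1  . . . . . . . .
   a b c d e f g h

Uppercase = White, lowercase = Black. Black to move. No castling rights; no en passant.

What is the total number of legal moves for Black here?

0

Black to move; king on e8.
In check: yes, from the white queen on g8.
Legal moves: none.
Count: 0.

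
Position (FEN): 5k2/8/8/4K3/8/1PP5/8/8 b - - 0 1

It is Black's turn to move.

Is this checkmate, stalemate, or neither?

Black to move; black king on f8.
In check: no.
Legal moves for Black: Kg8, Ke8, Kg7, Kf7, Ke7.
Black has 5 legal moves and is not in check → neither.

neither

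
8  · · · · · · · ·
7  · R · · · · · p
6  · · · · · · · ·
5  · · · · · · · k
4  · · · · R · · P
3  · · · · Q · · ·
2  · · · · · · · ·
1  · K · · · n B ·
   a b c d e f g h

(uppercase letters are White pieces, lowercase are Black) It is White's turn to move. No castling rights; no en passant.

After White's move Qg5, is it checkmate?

yes

After Qg5: black king on h5; in check: yes, from the white queen on g5.
King squares — g4: attacked by Re4; h4: attacked by Re4; g5: attacked by Ph4; g6: attacked by Qg5; h6: attacked by Qg5.
Black has no legal moves → checkmate.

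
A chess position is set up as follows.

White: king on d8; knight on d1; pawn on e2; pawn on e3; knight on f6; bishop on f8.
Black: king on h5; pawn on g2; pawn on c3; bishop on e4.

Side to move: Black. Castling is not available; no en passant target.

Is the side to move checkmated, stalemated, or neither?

neither

Black to move; black king on h5.
In check: yes, from the white knight on f6.
King squares — g4: attacked by Nf6; h4: available; g5: available; g6: available; h6: attacked by Bf8.
Legal moves for Black: Kg6, Kg5, Kh4.
Black is in check but has 3 legal moves → neither.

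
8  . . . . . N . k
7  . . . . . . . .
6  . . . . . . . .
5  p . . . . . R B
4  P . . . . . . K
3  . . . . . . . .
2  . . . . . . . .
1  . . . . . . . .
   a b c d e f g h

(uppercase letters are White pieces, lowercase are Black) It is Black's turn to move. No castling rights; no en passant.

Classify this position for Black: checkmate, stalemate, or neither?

Black to move; black king on h8.
In check: no.
King squares — g7: attacked by Rg5; h7: attacked by Nf8; g8: attacked by Rg5.
Legal moves for Black: none.
Not in check and no legal moves → stalemate.

stalemate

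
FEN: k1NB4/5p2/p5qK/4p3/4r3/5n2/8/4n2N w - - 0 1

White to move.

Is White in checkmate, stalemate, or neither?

checkmate

White to move; white king on h6.
In check: yes, from the black queen on g6.
King squares — g5: attacked by Nf3; h5: attacked by Qg6; g6: attacked by Pf7; g7: attacked by Qg6; h7: attacked by Qg6.
Legal moves for White: none.
In check with no legal moves → checkmate.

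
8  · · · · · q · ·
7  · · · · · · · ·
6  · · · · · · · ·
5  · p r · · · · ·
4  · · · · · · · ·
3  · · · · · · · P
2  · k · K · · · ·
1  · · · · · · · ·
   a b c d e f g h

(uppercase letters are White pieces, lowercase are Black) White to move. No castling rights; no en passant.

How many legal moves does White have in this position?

White to move; king on d2.
In check: no.
Legal moves: Ke3, Kd3, Ke2, Ke1, Kd1, h4.
Count: 6.

6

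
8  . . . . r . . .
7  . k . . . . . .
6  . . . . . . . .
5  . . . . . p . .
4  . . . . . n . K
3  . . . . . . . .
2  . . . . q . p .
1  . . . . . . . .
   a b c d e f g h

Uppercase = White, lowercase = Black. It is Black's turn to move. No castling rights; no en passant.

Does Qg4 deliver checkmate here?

yes

After Qg4: white king on h4; in check: yes, from the black queen on g4.
King squares — g3: attacked by Qg4; h3: attacked by Nf4; g4: attacked by Pf5; g5: attacked by Qg4; h5: attacked by Nf4.
White has no legal moves → checkmate.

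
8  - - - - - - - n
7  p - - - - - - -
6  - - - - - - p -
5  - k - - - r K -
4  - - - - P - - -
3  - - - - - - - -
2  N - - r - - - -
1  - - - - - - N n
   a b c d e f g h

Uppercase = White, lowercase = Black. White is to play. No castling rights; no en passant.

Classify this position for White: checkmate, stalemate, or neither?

neither

White to move; white king on g5.
In check: yes, from the black rook on f5.
Legal moves for White: Kh6, Kh4, Kg4, exf5.
White is in check but has 4 legal moves → neither.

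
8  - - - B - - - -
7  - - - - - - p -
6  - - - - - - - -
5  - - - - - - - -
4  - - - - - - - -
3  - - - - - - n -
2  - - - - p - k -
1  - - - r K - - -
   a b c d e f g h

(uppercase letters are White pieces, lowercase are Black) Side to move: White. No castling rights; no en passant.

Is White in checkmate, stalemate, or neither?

White to move; white king on e1.
In check: yes, from the black rook on d1.
King squares — d1: attacked by Pe2; f1: attacked by Rd1; d2: attacked by Rd1; e2: attacked by Ng3; f2: attacked by Kg2.
Legal moves for White: none.
In check with no legal moves → checkmate.

checkmate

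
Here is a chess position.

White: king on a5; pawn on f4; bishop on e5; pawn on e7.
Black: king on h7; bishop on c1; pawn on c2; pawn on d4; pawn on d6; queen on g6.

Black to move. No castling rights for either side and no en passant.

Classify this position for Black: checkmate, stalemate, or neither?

neither

Black to move; black king on h7.
In check: no.
Legal moves for Black include: Kg8, Kh6, Qg8, Qe8, Qg7, Qf7, Qh6, Qf6, Qe6, Qh5, Qg5, Qf5, Qg4, Qe4, Qg3, Qd3, Qg2, Qg1, ... (list truncated; more exist).
Black has legal moves and is not in check → neither.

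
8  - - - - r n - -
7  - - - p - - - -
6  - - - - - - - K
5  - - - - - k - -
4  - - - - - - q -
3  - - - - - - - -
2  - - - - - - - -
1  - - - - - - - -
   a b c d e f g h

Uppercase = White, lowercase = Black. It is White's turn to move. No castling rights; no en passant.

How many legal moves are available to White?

0

White to move; king on h6.
In check: no.
Legal moves: none.
Count: 0.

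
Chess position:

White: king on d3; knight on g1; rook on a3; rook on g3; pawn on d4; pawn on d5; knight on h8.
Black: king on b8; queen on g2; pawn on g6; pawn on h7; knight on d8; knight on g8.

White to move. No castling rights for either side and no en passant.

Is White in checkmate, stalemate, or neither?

neither

White to move; white king on d3.
In check: no.
Legal moves for White include: Nf7, Nxg6, Rxg6, Rg5, Rg4, Rh3, Rf3, Re3, Rxg2, Kc4, Ke3, Kc3, Ra8+, Ra7, Ra6, Ra5, Ra4, Rc3, ... (list truncated; more exist).
White has legal moves and is not in check → neither.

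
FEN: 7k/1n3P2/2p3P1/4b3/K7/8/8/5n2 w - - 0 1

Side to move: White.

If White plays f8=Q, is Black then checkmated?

yes

After f8=Q: black king on h8; in check: yes, from the white queen on f8.
King squares — g7: attacked by Qf8; h7: attacked by Pg6; g8: attacked by Qf8.
Black has no legal moves → checkmate.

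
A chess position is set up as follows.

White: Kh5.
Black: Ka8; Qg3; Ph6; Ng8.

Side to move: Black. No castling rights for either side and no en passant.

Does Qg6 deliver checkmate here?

After Qg6: white king on h5; in check: yes, from the black queen on g6.
White has 2 legal replies: Kxg6, Kh4.
In check but a legal move exists → not checkmate.

no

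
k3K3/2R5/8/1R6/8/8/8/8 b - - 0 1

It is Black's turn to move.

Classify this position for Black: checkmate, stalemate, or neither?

stalemate

Black to move; black king on a8.
In check: no.
King squares — a7: attacked by Rc7; b7: attacked by Rb5; b8: attacked by Rb5.
Legal moves for Black: none.
Not in check and no legal moves → stalemate.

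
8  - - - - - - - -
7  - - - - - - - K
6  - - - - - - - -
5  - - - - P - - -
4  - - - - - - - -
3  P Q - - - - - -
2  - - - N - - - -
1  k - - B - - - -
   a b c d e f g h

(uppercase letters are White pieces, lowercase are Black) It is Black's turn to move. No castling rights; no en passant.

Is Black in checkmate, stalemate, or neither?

Black to move; black king on a1.
In check: no.
King squares — b1: attacked by Nd2; a2: attacked by Qb3; b2: attacked by Qb3.
Legal moves for Black: none.
Not in check and no legal moves → stalemate.

stalemate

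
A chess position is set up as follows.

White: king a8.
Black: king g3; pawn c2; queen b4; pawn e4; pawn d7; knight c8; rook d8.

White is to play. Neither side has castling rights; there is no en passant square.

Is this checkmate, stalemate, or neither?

stalemate

White to move; white king on a8.
In check: no.
King squares — a7: attacked by Nc8; b7: attacked by Qb4; b8: attacked by Qb4.
Legal moves for White: none.
Not in check and no legal moves → stalemate.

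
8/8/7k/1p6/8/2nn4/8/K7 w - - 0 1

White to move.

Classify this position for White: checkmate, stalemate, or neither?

stalemate

White to move; white king on a1.
In check: no.
King squares — b1: attacked by Nc3; a2: attacked by Nc3; b2: attacked by Nd3.
Legal moves for White: none.
Not in check and no legal moves → stalemate.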